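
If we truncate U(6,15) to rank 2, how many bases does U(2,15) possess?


Truncating U(6,15) to rank 2 gives U(2,15).
Bases of U(2,15) are all 2-element subsets of 15 elements.
Number of bases = (15 choose 2) = 105.

105


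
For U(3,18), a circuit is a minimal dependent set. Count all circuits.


In U(3,18), circuits are the (4)-element subsets.
Any set of 4 elements is dependent, and removing any one element gives
an independent set of size 3, so it is a minimal dependent set.
Number of circuits = C(18,4) = 18! / (4! * 14!) = 3060.

3060


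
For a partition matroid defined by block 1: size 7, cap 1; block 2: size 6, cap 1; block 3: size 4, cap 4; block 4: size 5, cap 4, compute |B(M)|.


A basis picks exactly ci elements from block i.
Number of bases = product of C(|Si|, ci).
= C(7,1) * C(6,1) * C(4,4) * C(5,4)
= 7 * 6 * 1 * 5
= 210.

210


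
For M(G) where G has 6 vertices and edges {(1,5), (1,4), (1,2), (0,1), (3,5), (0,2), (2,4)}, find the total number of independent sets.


An independent set in a graphic matroid is an acyclic edge subset.
G has 6 vertices and 7 edges.
Enumerate all 2^7 = 128 subsets, checking for acyclicity.
Total independent sets = 96.

96


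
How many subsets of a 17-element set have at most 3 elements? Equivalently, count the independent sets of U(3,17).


Independent sets of U(3,17) are all subsets of size <= 3.
Count = (17 choose 0) + (17 choose 1) + (17 choose 2) + (17 choose 3)
     = 1 + 17 + 136 + 680
     = 834.

834


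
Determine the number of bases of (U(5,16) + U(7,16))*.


(M1+M2)* = M1* + M2*.
M1* = U(11,16), bases: C(16,11) = 4368.
M2* = U(9,16), bases: C(16,9) = 11440.
|B(M*)| = 4368 * 11440 = 49969920.

49969920


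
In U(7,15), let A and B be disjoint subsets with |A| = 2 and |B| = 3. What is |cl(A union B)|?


|A union B| = 2 + 3 = 5 (disjoint).
In U(7,15), cl(S) = S if |S| < 7, else cl(S) = E.
Since 5 < 7, cl(A union B) = A union B.
|cl(A union B)| = 5.

5


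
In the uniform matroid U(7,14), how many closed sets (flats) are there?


Flats of U(7,14): every subset of size < 7 is a flat, plus E itself.
Count = C(14,0) + C(14,1) + C(14,2) + C(14,3) + C(14,4) + C(14,5) + C(14,6) + 1
     = 1 + 14 + 91 + 364 + 1001 + 2002 + 3003 + 1
     = 6477.

6477


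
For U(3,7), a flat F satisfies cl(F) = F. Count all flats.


Flats of U(3,7): every subset of size < 3 is a flat, plus E itself.
Count = C(7,0) + C(7,1) + C(7,2) + 1
     = 1 + 7 + 21 + 1
     = 30.

30


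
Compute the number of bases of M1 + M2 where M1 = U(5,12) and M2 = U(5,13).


Bases of a direct sum M1 + M2: |B| = |B(M1)| * |B(M2)|.
|B(U(5,12))| = C(12,5) = 792.
|B(U(5,13))| = C(13,5) = 1287.
Total bases = 792 * 1287 = 1019304.

1019304


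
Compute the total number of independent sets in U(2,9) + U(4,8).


For a direct sum, |I(M1+M2)| = |I(M1)| * |I(M2)|.
|I(U(2,9))| = sum C(9,k) for k=0..2 = 46.
|I(U(4,8))| = sum C(8,k) for k=0..4 = 163.
Total = 46 * 163 = 7498.

7498


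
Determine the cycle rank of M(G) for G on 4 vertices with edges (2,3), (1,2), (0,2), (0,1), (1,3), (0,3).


Cycle rank (nullity) = |E| - r(M) = |E| - (|V| - c).
|E| = 6, |V| = 4, c = 1.
Nullity = 6 - (4 - 1) = 6 - 3 = 3.

3


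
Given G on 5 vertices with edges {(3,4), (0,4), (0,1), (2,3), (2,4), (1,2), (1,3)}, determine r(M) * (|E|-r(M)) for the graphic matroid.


r(M) = |V| - c = 5 - 1 = 4.
nullity = |E| - r(M) = 7 - 4 = 3.
Product = 4 * 3 = 12.

12


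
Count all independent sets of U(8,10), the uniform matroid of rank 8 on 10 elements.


Independent sets of U(8,10) are all subsets of size <= 8.
Count = (10 choose 0) + (10 choose 1) + (10 choose 2) + (10 choose 3) + (10 choose 4) + (10 choose 5) + (10 choose 6) + (10 choose 7) + (10 choose 8)
     = 1 + 10 + 45 + 120 + 210 + 252 + 210 + 120 + 45
     = 1013.

1013


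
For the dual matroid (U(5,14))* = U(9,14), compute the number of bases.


The dual of U(r,n) is U(n-r, n) = U(9,14).
Bases of U(9,14) are all (9)-element subsets.
|B(M*)| = C(14,9) = 14! / (9! * 5!) = 2002.

2002


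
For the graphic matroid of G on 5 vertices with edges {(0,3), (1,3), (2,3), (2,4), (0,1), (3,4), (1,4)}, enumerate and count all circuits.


A circuit in a graphic matroid = edge set of a simple cycle.
G has 5 vertices and 7 edges.
Enumerating all minimal edge subsets forming cycles...
Total circuits found: 6.

6


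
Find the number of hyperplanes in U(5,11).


Hyperplanes of U(5,11) are flats of rank 4.
In a uniform matroid, these are exactly the (4)-element subsets.
Count = C(11,4) = 11! / (4! * 7!) = 330.

330


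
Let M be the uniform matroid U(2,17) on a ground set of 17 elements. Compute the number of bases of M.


Bases of U(2,17) are all 2-element subsets of the 17-element ground set.
Number of bases = C(17,2).
(17 choose 2) = 136.

136


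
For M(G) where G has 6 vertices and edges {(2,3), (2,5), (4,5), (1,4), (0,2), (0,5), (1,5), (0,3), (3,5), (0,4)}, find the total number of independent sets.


An independent set in a graphic matroid is an acyclic edge subset.
G has 6 vertices and 10 edges.
Enumerate all 2^10 = 1024 subsets, checking for acyclicity.
Total independent sets = 436.

436


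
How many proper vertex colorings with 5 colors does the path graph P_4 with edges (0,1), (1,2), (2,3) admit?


P(P_4, k) = k * (k-1)^(3).
P(5) = 5 * 4^3 = 5 * 64 = 320.

320


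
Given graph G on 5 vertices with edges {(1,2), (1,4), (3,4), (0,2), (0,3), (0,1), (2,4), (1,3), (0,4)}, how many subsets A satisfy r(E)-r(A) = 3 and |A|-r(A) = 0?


R(x,y) = sum over A in 2^E of x^(r(E)-r(A)) * y^(|A|-r(A)).
G has 5 vertices, 9 edges. r(E) = 4.
Enumerate all 2^9 = 512 subsets.
Count subsets with r(E)-r(A)=3 and |A|-r(A)=0: 9.

9


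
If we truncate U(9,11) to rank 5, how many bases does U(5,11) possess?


Truncating U(9,11) to rank 5 gives U(5,11).
Bases of U(5,11) are all 5-element subsets of 11 elements.
Number of bases = C(11,5) = 462.

462


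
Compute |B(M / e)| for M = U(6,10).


Contracting e from U(6,10) gives U(5,9).
Bases of U(5,9) = C(9,5) = 126.

126


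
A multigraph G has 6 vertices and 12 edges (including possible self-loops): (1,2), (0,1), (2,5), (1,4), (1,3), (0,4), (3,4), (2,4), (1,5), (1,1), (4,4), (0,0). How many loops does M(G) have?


In a graphic matroid, a loop is a self-loop edge (u,u) with rank 0.
Examining all 12 edges for self-loops...
Self-loops found: (1,1), (4,4), (0,0)
Number of loops = 3.

3


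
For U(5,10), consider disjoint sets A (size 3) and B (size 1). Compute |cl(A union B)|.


|A union B| = 3 + 1 = 4 (disjoint).
In U(5,10), cl(S) = S if |S| < 5, else cl(S) = E.
Since 4 < 5, cl(A union B) = A union B.
|cl(A union B)| = 4.

4


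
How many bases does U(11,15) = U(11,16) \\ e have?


Deleting e from U(11,16) gives U(11,15) since n > r.
Bases of U(11,15) = C(15,11) = 1365.

1365


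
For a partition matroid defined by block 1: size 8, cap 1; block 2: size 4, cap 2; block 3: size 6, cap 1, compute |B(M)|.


A basis picks exactly ci elements from block i.
Number of bases = product of C(|Si|, ci).
= C(8,1) * C(4,2) * C(6,1)
= 8 * 6 * 6
= 288.

288


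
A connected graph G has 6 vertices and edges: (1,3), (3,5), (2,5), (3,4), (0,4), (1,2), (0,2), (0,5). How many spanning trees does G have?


By Kirchhoff's matrix tree theorem, the number of spanning trees equals
the determinant of any cofactor of the Laplacian matrix L.
G has 6 vertices and 8 edges.
Computing the (5 x 5) cofactor determinant gives 35.

35


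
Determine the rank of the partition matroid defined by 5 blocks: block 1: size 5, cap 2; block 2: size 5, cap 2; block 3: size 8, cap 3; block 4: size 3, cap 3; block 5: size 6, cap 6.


Rank of a partition matroid = sum of min(|Si|, ci) for each block.
= min(5,2) + min(5,2) + min(8,3) + min(3,3) + min(6,6)
= 2 + 2 + 3 + 3 + 6
= 16.

16


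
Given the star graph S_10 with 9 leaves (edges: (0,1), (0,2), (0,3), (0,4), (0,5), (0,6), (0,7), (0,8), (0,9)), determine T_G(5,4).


A star on 10 vertices is a tree with 9 edges.
T(x,y) = x^(9) for any tree.
T(5,4) = 5^9 = 1953125.

1953125


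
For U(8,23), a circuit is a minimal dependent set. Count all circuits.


In U(8,23), circuits are the (9)-element subsets.
Any set of 9 elements is dependent, and removing any one element gives
an independent set of size 8, so it is a minimal dependent set.
Number of circuits = C(23,9) = 817190.

817190


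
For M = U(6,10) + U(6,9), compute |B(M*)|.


(M1+M2)* = M1* + M2*.
M1* = U(4,10), bases: C(10,4) = 210.
M2* = U(3,9), bases: C(9,3) = 84.
|B(M*)| = 210 * 84 = 17640.

17640


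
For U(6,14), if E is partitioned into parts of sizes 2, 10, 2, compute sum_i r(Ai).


r(Ai) = min(|Ai|, 6) for each part.
Sum = min(2,6) + min(10,6) + min(2,6)
    = 2 + 6 + 2
    = 10.

10


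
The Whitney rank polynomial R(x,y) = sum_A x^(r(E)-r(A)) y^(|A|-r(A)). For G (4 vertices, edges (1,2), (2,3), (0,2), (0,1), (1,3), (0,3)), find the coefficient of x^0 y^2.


R(x,y) = sum over A in 2^E of x^(r(E)-r(A)) * y^(|A|-r(A)).
G has 4 vertices, 6 edges. r(E) = 3.
Enumerate all 2^6 = 64 subsets.
Count subsets with r(E)-r(A)=0 and |A|-r(A)=2: 6.

6


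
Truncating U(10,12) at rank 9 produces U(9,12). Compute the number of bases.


Truncating U(10,12) to rank 9 gives U(9,12).
Bases of U(9,12) are all 9-element subsets of 12 elements.
Number of bases = (12 choose 9) = 220.

220


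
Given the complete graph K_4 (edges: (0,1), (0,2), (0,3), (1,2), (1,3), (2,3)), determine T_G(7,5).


T(K_4; x,y) = x^3 + 3x^2 + 4xy + 2x + y^3 + 3y^2 + 2y.
Substituting x=7, y=5:
= 343 + 147 + 140 + 14 + 125 + 75 + 10
= 854.

854


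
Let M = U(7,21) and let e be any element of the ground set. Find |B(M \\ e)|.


Deleting e from U(7,21) gives U(7,20) since n > r.
Bases of U(7,20) = C(20,7) = 77520.

77520


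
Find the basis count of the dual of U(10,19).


The dual of U(r,n) is U(n-r, n) = U(9,19).
Bases of U(9,19) are all (9)-element subsets.
|B(M*)| = C(19,9) = 92378.

92378


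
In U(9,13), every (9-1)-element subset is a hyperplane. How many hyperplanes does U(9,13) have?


Hyperplanes of U(9,13) are flats of rank 8.
In a uniform matroid, these are exactly the (8)-element subsets.
Count = (13 choose 8) = 1287.

1287


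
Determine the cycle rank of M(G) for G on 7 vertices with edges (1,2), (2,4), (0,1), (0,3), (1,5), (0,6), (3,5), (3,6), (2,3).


Cycle rank (nullity) = |E| - r(M) = |E| - (|V| - c).
|E| = 9, |V| = 7, c = 1.
Nullity = 9 - (7 - 1) = 9 - 6 = 3.

3


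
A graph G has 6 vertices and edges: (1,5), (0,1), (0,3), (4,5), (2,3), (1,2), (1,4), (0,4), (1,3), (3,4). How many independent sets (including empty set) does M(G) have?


An independent set in a graphic matroid is an acyclic edge subset.
G has 6 vertices and 10 edges.
Enumerate all 2^10 = 1024 subsets, checking for acyclicity.
Total independent sets = 430.

430


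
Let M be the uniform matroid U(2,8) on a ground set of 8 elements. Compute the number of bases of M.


Bases of U(2,8) are all 2-element subsets of the 8-element ground set.
Number of bases = C(8,2).
C(8,2) = (8 * 7) / (1 * 2) = 28.

28


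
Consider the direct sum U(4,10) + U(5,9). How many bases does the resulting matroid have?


Bases of a direct sum M1 + M2: |B| = |B(M1)| * |B(M2)|.
|B(U(4,10))| = C(10,4) = 210.
|B(U(5,9))| = C(9,5) = 126.
Total bases = 210 * 126 = 26460.

26460


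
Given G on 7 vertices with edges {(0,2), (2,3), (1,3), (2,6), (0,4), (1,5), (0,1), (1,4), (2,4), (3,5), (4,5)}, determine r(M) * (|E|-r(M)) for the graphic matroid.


r(M) = |V| - c = 7 - 1 = 6.
nullity = |E| - r(M) = 11 - 6 = 5.
Product = 6 * 5 = 30.

30


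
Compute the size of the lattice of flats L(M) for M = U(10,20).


Flats of U(10,20): every subset of size < 10 is a flat, plus E itself.
Count = C(20,0) + C(20,1) + C(20,2) + C(20,3) + C(20,4) + C(20,5) + C(20,6) + C(20,7) + C(20,8) + C(20,9) + 1
     = 1 + 20 + 190 + 1140 + 4845 + 15504 + 38760 + 77520 + 125970 + 167960 + 1
     = 431911.

431911


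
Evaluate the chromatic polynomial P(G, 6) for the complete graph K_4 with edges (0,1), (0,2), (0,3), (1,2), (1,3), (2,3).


P(K_4, k) = k(k-1)(k-2)...(k-3).
P(6) = (6) * (5) * (4) * (3) = 360.

360


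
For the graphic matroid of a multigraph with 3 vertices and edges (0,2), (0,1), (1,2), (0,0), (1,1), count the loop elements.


In a graphic matroid, a loop is a self-loop edge (u,u) with rank 0.
Examining all 5 edges for self-loops...
Self-loops found: (0,0), (1,1)
Number of loops = 2.

2


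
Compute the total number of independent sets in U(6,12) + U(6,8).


For a direct sum, |I(M1+M2)| = |I(M1)| * |I(M2)|.
|I(U(6,12))| = sum C(12,k) for k=0..6 = 2510.
|I(U(6,8))| = sum C(8,k) for k=0..6 = 247.
Total = 2510 * 247 = 619970.

619970


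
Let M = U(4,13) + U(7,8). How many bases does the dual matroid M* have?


(M1+M2)* = M1* + M2*.
M1* = U(9,13), bases: C(13,9) = 715.
M2* = U(1,8), bases: C(8,1) = 8.
|B(M*)| = 715 * 8 = 5720.

5720


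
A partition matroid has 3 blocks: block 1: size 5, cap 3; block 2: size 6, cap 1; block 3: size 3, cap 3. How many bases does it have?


A basis picks exactly ci elements from block i.
Number of bases = product of C(|Si|, ci).
= C(5,3) * C(6,1) * C(3,3)
= 10 * 6 * 1
= 60.

60


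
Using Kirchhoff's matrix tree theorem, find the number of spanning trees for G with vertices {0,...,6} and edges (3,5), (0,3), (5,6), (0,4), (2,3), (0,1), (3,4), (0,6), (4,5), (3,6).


By Kirchhoff's matrix tree theorem, the number of spanning trees equals
the determinant of any cofactor of the Laplacian matrix L.
G has 7 vertices and 10 edges.
Computing the (6 x 6) cofactor determinant gives 45.

45


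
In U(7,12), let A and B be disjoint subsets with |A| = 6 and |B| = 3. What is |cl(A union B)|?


|A union B| = 6 + 3 = 9 (disjoint).
In U(7,12), cl(S) = S if |S| < 7, else cl(S) = E.
Since 9 >= 7, cl(A union B) = E.
|cl(A union B)| = 12.

12


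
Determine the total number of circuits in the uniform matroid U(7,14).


In U(7,14), circuits are the (8)-element subsets.
Any set of 8 elements is dependent, and removing any one element gives
an independent set of size 7, so it is a minimal dependent set.
Number of circuits = (14 choose 8) = 3003.

3003


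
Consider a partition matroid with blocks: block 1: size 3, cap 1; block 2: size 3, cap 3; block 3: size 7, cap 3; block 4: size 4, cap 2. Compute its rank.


Rank of a partition matroid = sum of min(|Si|, ci) for each block.
= min(3,1) + min(3,3) + min(7,3) + min(4,2)
= 1 + 3 + 3 + 2
= 9.

9


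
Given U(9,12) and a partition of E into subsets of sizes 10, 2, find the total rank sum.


r(Ai) = min(|Ai|, 9) for each part.
Sum = min(10,9) + min(2,9)
    = 9 + 2
    = 11.

11


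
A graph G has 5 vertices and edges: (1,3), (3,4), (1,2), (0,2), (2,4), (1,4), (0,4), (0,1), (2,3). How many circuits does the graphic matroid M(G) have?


A circuit in a graphic matroid = edge set of a simple cycle.
G has 5 vertices and 9 edges.
Enumerating all minimal edge subsets forming cycles...
Total circuits found: 22.

22


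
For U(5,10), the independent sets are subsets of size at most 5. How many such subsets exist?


Independent sets of U(5,10) are all subsets of size <= 5.
Count = C(10,0) + C(10,1) + C(10,2) + C(10,3) + C(10,4) + C(10,5)
     = 1 + 10 + 45 + 120 + 210 + 252
     = 638.

638


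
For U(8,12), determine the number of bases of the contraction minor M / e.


Contracting e from U(8,12) gives U(7,11).
Bases of U(7,11) = C(11,7) = 330.

330


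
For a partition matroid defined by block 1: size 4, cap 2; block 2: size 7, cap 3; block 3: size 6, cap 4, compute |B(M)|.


A basis picks exactly ci elements from block i.
Number of bases = product of C(|Si|, ci).
= C(4,2) * C(7,3) * C(6,4)
= 6 * 35 * 15
= 3150.

3150


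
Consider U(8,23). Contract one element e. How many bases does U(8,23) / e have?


Contracting e from U(8,23) gives U(7,22).
Bases of U(7,22) = C(22,7) = 170544.

170544


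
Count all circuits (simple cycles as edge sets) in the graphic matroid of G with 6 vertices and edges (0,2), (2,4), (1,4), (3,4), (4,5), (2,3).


A circuit in a graphic matroid = edge set of a simple cycle.
G has 6 vertices and 6 edges.
Enumerating all minimal edge subsets forming cycles...
Total circuits found: 1.

1


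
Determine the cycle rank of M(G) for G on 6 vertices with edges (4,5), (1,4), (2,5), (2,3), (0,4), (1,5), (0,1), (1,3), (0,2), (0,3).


Cycle rank (nullity) = |E| - r(M) = |E| - (|V| - c).
|E| = 10, |V| = 6, c = 1.
Nullity = 10 - (6 - 1) = 10 - 5 = 5.

5


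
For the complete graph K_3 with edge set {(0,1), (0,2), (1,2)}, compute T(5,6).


T(K_3; x,y) = x^2 + x + y.
T(5,6) = 25 + 5 + 6 = 36.

36


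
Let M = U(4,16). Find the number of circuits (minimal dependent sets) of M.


In U(4,16), circuits are the (5)-element subsets.
Any set of 5 elements is dependent, and removing any one element gives
an independent set of size 4, so it is a minimal dependent set.
Number of circuits = C(16,5) = 4368.

4368


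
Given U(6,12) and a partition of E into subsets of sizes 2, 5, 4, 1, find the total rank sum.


r(Ai) = min(|Ai|, 6) for each part.
Sum = min(2,6) + min(5,6) + min(4,6) + min(1,6)
    = 2 + 5 + 4 + 1
    = 12.

12


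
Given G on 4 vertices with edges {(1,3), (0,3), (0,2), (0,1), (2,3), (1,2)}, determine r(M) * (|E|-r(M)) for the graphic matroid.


r(M) = |V| - c = 4 - 1 = 3.
nullity = |E| - r(M) = 6 - 3 = 3.
Product = 3 * 3 = 9.

9


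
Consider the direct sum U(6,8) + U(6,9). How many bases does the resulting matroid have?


Bases of a direct sum M1 + M2: |B| = |B(M1)| * |B(M2)|.
|B(U(6,8))| = C(8,6) = 28.
|B(U(6,9))| = C(9,6) = 84.
Total bases = 28 * 84 = 2352.

2352


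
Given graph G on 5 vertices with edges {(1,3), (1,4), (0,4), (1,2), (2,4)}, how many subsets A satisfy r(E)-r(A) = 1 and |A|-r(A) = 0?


R(x,y) = sum over A in 2^E of x^(r(E)-r(A)) * y^(|A|-r(A)).
G has 5 vertices, 5 edges. r(E) = 4.
Enumerate all 2^5 = 32 subsets.
Count subsets with r(E)-r(A)=1 and |A|-r(A)=0: 9.

9


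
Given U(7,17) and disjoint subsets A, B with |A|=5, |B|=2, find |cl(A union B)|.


|A union B| = 5 + 2 = 7 (disjoint).
In U(7,17), cl(S) = S if |S| < 7, else cl(S) = E.
Since 7 >= 7, cl(A union B) = E.
|cl(A union B)| = 17.

17


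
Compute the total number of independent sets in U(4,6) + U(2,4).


For a direct sum, |I(M1+M2)| = |I(M1)| * |I(M2)|.
|I(U(4,6))| = sum C(6,k) for k=0..4 = 57.
|I(U(2,4))| = sum C(4,k) for k=0..2 = 11.
Total = 57 * 11 = 627.

627


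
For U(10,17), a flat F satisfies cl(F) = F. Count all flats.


Flats of U(10,17): every subset of size < 10 is a flat, plus E itself.
Count = (17 choose 0) + (17 choose 1) + (17 choose 2) + (17 choose 3) + (17 choose 4) + (17 choose 5) + (17 choose 6) + (17 choose 7) + (17 choose 8) + (17 choose 9) + 1
     = 1 + 17 + 136 + 680 + 2380 + 6188 + 12376 + 19448 + 24310 + 24310 + 1
     = 89847.

89847


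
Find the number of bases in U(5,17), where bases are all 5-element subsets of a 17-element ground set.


Bases of U(5,17) are all 5-element subsets of the 17-element ground set.
Number of bases = C(17,5).
(17 choose 5) = 6188.

6188


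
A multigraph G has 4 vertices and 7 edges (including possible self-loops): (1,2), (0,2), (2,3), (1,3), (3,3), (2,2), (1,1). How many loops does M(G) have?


In a graphic matroid, a loop is a self-loop edge (u,u) with rank 0.
Examining all 7 edges for self-loops...
Self-loops found: (3,3), (2,2), (1,1)
Number of loops = 3.

3


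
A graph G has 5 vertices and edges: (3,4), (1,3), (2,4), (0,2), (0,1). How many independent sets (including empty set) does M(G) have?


An independent set in a graphic matroid is an acyclic edge subset.
G has 5 vertices and 5 edges.
Enumerate all 2^5 = 32 subsets, checking for acyclicity.
Total independent sets = 31.

31


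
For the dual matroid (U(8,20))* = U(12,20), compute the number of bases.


The dual of U(r,n) is U(n-r, n) = U(12,20).
Bases of U(12,20) are all (12)-element subsets.
|B(M*)| = C(20,12) = 125970.

125970


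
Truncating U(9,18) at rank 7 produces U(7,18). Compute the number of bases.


Truncating U(9,18) to rank 7 gives U(7,18).
Bases of U(7,18) are all 7-element subsets of 18 elements.
Number of bases = C(18,7) = 18! / (7! * 11!) = 31824.

31824


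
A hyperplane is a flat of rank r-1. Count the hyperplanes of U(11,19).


Hyperplanes of U(11,19) are flats of rank 10.
In a uniform matroid, these are exactly the (10)-element subsets.
Count = C(19,10) = 19! / (10! * 9!) = 92378.

92378


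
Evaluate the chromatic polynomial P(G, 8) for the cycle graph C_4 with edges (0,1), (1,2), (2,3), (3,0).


P(C_4, k) = (k-1)^4 + (-1)^4*(k-1).
P(8) = (7)^4 + 7
= 2401 + 7 = 2408.

2408


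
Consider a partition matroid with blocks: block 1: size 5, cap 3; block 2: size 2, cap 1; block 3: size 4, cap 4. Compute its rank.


Rank of a partition matroid = sum of min(|Si|, ci) for each block.
= min(5,3) + min(2,1) + min(4,4)
= 3 + 1 + 4
= 8.

8


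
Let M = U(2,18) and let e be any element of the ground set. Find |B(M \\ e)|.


Deleting e from U(2,18) gives U(2,17) since n > r.
Bases of U(2,17) = (17 choose 2) = 136.

136


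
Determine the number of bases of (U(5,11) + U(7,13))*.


(M1+M2)* = M1* + M2*.
M1* = U(6,11), bases: C(11,6) = 462.
M2* = U(6,13), bases: C(13,6) = 1716.
|B(M*)| = 462 * 1716 = 792792.

792792


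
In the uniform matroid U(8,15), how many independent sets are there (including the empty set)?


Independent sets of U(8,15) are all subsets of size <= 8.
Count = C(15,0) + C(15,1) + C(15,2) + C(15,3) + C(15,4) + C(15,5) + C(15,6) + C(15,7) + C(15,8)
     = 1 + 15 + 105 + 455 + 1365 + 3003 + 5005 + 6435 + 6435
     = 22819.

22819


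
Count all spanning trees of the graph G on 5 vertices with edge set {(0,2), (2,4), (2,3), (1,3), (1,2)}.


By Kirchhoff's matrix tree theorem, the number of spanning trees equals
the determinant of any cofactor of the Laplacian matrix L.
G has 5 vertices and 5 edges.
Computing the (4 x 4) cofactor determinant gives 3.

3


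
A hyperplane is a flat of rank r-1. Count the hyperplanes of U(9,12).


Hyperplanes of U(9,12) are flats of rank 8.
In a uniform matroid, these are exactly the (8)-element subsets.
Count = (12 choose 8) = 495.

495


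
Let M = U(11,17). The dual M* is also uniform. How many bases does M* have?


The dual of U(r,n) is U(n-r, n) = U(6,17).
Bases of U(6,17) are all (6)-element subsets.
|B(M*)| = C(17,6) = 12376.

12376


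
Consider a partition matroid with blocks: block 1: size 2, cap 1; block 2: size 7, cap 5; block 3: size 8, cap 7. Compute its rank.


Rank of a partition matroid = sum of min(|Si|, ci) for each block.
= min(2,1) + min(7,5) + min(8,7)
= 1 + 5 + 7
= 13.

13


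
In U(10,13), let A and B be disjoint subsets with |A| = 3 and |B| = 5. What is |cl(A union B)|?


|A union B| = 3 + 5 = 8 (disjoint).
In U(10,13), cl(S) = S if |S| < 10, else cl(S) = E.
Since 8 < 10, cl(A union B) = A union B.
|cl(A union B)| = 8.

8


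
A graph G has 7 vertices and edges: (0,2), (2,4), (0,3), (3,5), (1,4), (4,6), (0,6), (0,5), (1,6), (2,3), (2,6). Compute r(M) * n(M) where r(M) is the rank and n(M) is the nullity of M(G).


r(M) = |V| - c = 7 - 1 = 6.
nullity = |E| - r(M) = 11 - 6 = 5.
Product = 6 * 5 = 30.

30


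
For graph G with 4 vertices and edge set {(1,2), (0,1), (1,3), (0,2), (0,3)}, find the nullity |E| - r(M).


Cycle rank (nullity) = |E| - r(M) = |E| - (|V| - c).
|E| = 5, |V| = 4, c = 1.
Nullity = 5 - (4 - 1) = 5 - 3 = 2.

2


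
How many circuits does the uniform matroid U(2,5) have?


In U(2,5), circuits are the (3)-element subsets.
Any set of 3 elements is dependent, and removing any one element gives
an independent set of size 2, so it is a minimal dependent set.
Number of circuits = (5 choose 3) = 10.

10


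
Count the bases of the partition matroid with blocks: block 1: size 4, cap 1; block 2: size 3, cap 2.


A basis picks exactly ci elements from block i.
Number of bases = product of C(|Si|, ci).
= C(4,1) * C(3,2)
= 4 * 3
= 12.

12


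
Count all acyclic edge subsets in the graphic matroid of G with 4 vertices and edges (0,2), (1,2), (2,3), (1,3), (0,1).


An independent set in a graphic matroid is an acyclic edge subset.
G has 4 vertices and 5 edges.
Enumerate all 2^5 = 32 subsets, checking for acyclicity.
Total independent sets = 24.

24


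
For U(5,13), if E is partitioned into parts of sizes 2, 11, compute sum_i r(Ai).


r(Ai) = min(|Ai|, 5) for each part.
Sum = min(2,5) + min(11,5)
    = 2 + 5
    = 7.

7


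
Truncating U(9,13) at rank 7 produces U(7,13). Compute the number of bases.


Truncating U(9,13) to rank 7 gives U(7,13).
Bases of U(7,13) are all 7-element subsets of 13 elements.
Number of bases = (13 choose 7) = 1716.

1716


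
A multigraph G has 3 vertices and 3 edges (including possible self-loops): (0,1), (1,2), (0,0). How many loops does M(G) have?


In a graphic matroid, a loop is a self-loop edge (u,u) with rank 0.
Examining all 3 edges for self-loops...
Self-loops found: (0,0)
Number of loops = 1.

1


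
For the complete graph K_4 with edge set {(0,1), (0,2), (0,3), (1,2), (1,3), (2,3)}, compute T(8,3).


T(K_4; x,y) = x^3 + 3x^2 + 4xy + 2x + y^3 + 3y^2 + 2y.
Substituting x=8, y=3:
= 512 + 192 + 96 + 16 + 27 + 27 + 6
= 876.

876


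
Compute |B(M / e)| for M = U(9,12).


Contracting e from U(9,12) gives U(8,11).
Bases of U(8,11) = C(11,8) = 165.

165


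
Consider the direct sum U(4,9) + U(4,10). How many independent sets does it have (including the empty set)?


For a direct sum, |I(M1+M2)| = |I(M1)| * |I(M2)|.
|I(U(4,9))| = sum C(9,k) for k=0..4 = 256.
|I(U(4,10))| = sum C(10,k) for k=0..4 = 386.
Total = 256 * 386 = 98816.

98816


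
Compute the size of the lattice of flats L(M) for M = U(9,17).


Flats of U(9,17): every subset of size < 9 is a flat, plus E itself.
Count = C(17,0) + C(17,1) + C(17,2) + C(17,3) + C(17,4) + C(17,5) + C(17,6) + C(17,7) + C(17,8) + 1
     = 1 + 17 + 136 + 680 + 2380 + 6188 + 12376 + 19448 + 24310 + 1
     = 65537.

65537


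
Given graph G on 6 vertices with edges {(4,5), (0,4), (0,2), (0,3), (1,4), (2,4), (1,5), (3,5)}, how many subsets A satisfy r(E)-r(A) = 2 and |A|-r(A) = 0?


R(x,y) = sum over A in 2^E of x^(r(E)-r(A)) * y^(|A|-r(A)).
G has 6 vertices, 8 edges. r(E) = 5.
Enumerate all 2^8 = 256 subsets.
Count subsets with r(E)-r(A)=2 and |A|-r(A)=0: 54.

54


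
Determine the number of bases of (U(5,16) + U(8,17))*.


(M1+M2)* = M1* + M2*.
M1* = U(11,16), bases: C(16,11) = 4368.
M2* = U(9,17), bases: C(17,9) = 24310.
|B(M*)| = 4368 * 24310 = 106186080.

106186080


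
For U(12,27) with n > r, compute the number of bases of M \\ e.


Deleting e from U(12,27) gives U(12,26) since n > r.
Bases of U(12,26) = C(26,12) = 9657700.

9657700


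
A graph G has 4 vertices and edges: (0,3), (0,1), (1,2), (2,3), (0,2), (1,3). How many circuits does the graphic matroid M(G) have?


A circuit in a graphic matroid = edge set of a simple cycle.
G has 4 vertices and 6 edges.
Enumerating all minimal edge subsets forming cycles...
Total circuits found: 7.

7


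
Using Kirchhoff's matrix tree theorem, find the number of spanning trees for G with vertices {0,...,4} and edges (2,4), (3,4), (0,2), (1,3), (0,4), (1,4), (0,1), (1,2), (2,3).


By Kirchhoff's matrix tree theorem, the number of spanning trees equals
the determinant of any cofactor of the Laplacian matrix L.
G has 5 vertices and 9 edges.
Computing the (4 x 4) cofactor determinant gives 75.

75


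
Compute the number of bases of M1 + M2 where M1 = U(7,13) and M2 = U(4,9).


Bases of a direct sum M1 + M2: |B| = |B(M1)| * |B(M2)|.
|B(U(7,13))| = C(13,7) = 1716.
|B(U(4,9))| = C(9,4) = 126.
Total bases = 1716 * 126 = 216216.

216216


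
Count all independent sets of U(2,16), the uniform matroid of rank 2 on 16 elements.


Independent sets of U(2,16) are all subsets of size <= 2.
Count = (16 choose 0) + (16 choose 1) + (16 choose 2)
     = 1 + 16 + 120
     = 137.

137


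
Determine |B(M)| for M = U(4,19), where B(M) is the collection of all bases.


Bases of U(4,19) are all 4-element subsets of the 19-element ground set.
Number of bases = C(19,4).
C(19,4) = (19 * 18 * 17 * 16) / (1 * 2 * 3 * 4) = 3876.

3876


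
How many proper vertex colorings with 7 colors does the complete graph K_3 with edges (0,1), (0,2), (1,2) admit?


P(K_3, k) = k(k-1)(k-2)...(k-2).
P(7) = (7) * (6) * (5) = 210.

210


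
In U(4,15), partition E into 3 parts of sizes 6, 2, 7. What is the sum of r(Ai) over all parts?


r(Ai) = min(|Ai|, 4) for each part.
Sum = min(6,4) + min(2,4) + min(7,4)
    = 4 + 2 + 4
    = 10.

10


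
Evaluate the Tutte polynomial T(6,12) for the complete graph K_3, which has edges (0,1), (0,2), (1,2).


T(K_3; x,y) = x^2 + x + y.
T(6,12) = 36 + 6 + 12 = 54.

54


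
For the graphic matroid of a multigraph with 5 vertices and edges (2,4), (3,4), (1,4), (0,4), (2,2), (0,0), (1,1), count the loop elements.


In a graphic matroid, a loop is a self-loop edge (u,u) with rank 0.
Examining all 7 edges for self-loops...
Self-loops found: (2,2), (0,0), (1,1)
Number of loops = 3.

3


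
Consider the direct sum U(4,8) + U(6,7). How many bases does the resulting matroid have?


Bases of a direct sum M1 + M2: |B| = |B(M1)| * |B(M2)|.
|B(U(4,8))| = C(8,4) = 70.
|B(U(6,7))| = C(7,6) = 7.
Total bases = 70 * 7 = 490.

490


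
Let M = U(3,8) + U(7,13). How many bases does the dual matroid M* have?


(M1+M2)* = M1* + M2*.
M1* = U(5,8), bases: C(8,5) = 56.
M2* = U(6,13), bases: C(13,6) = 1716.
|B(M*)| = 56 * 1716 = 96096.

96096


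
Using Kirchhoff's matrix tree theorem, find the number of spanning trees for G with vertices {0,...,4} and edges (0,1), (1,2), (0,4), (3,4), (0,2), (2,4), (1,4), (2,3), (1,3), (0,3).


By Kirchhoff's matrix tree theorem, the number of spanning trees equals
the determinant of any cofactor of the Laplacian matrix L.
G has 5 vertices and 10 edges.
Computing the (4 x 4) cofactor determinant gives 125.

125


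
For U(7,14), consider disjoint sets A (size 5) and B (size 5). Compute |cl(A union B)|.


|A union B| = 5 + 5 = 10 (disjoint).
In U(7,14), cl(S) = S if |S| < 7, else cl(S) = E.
Since 10 >= 7, cl(A union B) = E.
|cl(A union B)| = 14.

14


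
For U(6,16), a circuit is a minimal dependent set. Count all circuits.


In U(6,16), circuits are the (7)-element subsets.
Any set of 7 elements is dependent, and removing any one element gives
an independent set of size 6, so it is a minimal dependent set.
Number of circuits = C(16,7) = 11440.

11440


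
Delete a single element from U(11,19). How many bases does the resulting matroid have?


Deleting e from U(11,19) gives U(11,18) since n > r.
Bases of U(11,18) = (18 choose 11) = 31824.

31824


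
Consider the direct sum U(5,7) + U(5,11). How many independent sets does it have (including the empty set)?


For a direct sum, |I(M1+M2)| = |I(M1)| * |I(M2)|.
|I(U(5,7))| = sum C(7,k) for k=0..5 = 120.
|I(U(5,11))| = sum C(11,k) for k=0..5 = 1024.
Total = 120 * 1024 = 122880.

122880


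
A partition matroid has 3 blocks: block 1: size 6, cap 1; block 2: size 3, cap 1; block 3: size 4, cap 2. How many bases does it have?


A basis picks exactly ci elements from block i.
Number of bases = product of C(|Si|, ci).
= C(6,1) * C(3,1) * C(4,2)
= 6 * 3 * 6
= 108.

108


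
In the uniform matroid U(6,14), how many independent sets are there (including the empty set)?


Independent sets of U(6,14) are all subsets of size <= 6.
Count = C(14,0) + C(14,1) + C(14,2) + C(14,3) + C(14,4) + C(14,5) + C(14,6)
     = 1 + 14 + 91 + 364 + 1001 + 2002 + 3003
     = 6476.

6476


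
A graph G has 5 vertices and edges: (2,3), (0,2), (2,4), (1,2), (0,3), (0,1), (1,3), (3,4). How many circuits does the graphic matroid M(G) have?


A circuit in a graphic matroid = edge set of a simple cycle.
G has 5 vertices and 8 edges.
Enumerating all minimal edge subsets forming cycles...
Total circuits found: 12.

12


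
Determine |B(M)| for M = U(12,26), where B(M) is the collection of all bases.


Bases of U(12,26) are all 12-element subsets of the 26-element ground set.
Number of bases = C(26,12).
C(26,12) = 26! / (12! * 14!) = 9657700.

9657700


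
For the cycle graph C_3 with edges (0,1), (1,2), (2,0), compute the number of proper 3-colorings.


P(C_3, k) = (k-1)^3 + (-1)^3*(k-1).
P(3) = (2)^3 - 2
= 8 - 2 = 6.

6


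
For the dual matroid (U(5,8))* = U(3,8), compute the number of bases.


The dual of U(r,n) is U(n-r, n) = U(3,8).
Bases of U(3,8) are all (3)-element subsets.
|B(M*)| = C(8,3) = 8! / (3! * 5!) = 56.

56


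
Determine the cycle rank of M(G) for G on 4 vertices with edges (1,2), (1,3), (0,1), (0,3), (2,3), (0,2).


Cycle rank (nullity) = |E| - r(M) = |E| - (|V| - c).
|E| = 6, |V| = 4, c = 1.
Nullity = 6 - (4 - 1) = 6 - 3 = 3.

3


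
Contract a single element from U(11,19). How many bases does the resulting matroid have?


Contracting e from U(11,19) gives U(10,18).
Bases of U(10,18) = C(18,10) = 43758.

43758


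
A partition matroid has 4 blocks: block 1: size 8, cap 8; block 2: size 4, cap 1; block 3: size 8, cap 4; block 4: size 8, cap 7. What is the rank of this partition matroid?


Rank of a partition matroid = sum of min(|Si|, ci) for each block.
= min(8,8) + min(4,1) + min(8,4) + min(8,7)
= 8 + 1 + 4 + 7
= 20.

20


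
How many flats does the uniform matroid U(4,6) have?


Flats of U(4,6): every subset of size < 4 is a flat, plus E itself.
Count = C(6,0) + C(6,1) + C(6,2) + C(6,3) + 1
     = 1 + 6 + 15 + 20 + 1
     = 43.

43


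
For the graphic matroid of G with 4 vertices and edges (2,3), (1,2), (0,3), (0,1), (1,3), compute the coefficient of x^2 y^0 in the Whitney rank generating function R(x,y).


R(x,y) = sum over A in 2^E of x^(r(E)-r(A)) * y^(|A|-r(A)).
G has 4 vertices, 5 edges. r(E) = 3.
Enumerate all 2^5 = 32 subsets.
Count subsets with r(E)-r(A)=2 and |A|-r(A)=0: 5.

5


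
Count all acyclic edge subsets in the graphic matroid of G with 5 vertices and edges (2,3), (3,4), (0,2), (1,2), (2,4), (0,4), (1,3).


An independent set in a graphic matroid is an acyclic edge subset.
G has 5 vertices and 7 edges.
Enumerate all 2^7 = 128 subsets, checking for acyclicity.
Total independent sets = 82.

82


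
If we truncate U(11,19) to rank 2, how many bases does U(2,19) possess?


Truncating U(11,19) to rank 2 gives U(2,19).
Bases of U(2,19) are all 2-element subsets of 19 elements.
Number of bases = (19 choose 2) = 171.

171


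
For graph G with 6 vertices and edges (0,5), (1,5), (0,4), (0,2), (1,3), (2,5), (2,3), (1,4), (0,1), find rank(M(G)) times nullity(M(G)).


r(M) = |V| - c = 6 - 1 = 5.
nullity = |E| - r(M) = 9 - 5 = 4.
Product = 5 * 4 = 20.

20


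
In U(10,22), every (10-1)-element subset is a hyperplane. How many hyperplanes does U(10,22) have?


Hyperplanes of U(10,22) are flats of rank 9.
In a uniform matroid, these are exactly the (9)-element subsets.
Count = (22 choose 9) = 497420.

497420


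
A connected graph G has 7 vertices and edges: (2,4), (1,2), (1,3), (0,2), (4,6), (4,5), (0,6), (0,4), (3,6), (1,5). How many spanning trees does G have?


By Kirchhoff's matrix tree theorem, the number of spanning trees equals
the determinant of any cofactor of the Laplacian matrix L.
G has 7 vertices and 10 edges.
Computing the (6 x 6) cofactor determinant gives 98.

98


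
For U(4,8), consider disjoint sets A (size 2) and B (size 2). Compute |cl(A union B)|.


|A union B| = 2 + 2 = 4 (disjoint).
In U(4,8), cl(S) = S if |S| < 4, else cl(S) = E.
Since 4 >= 4, cl(A union B) = E.
|cl(A union B)| = 8.

8


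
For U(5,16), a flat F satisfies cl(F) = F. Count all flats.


Flats of U(5,16): every subset of size < 5 is a flat, plus E itself.
Count = C(16,0) + C(16,1) + C(16,2) + C(16,3) + C(16,4) + 1
     = 1 + 16 + 120 + 560 + 1820 + 1
     = 2518.

2518


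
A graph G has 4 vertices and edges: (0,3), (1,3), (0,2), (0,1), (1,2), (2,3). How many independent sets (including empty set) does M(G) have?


An independent set in a graphic matroid is an acyclic edge subset.
G has 4 vertices and 6 edges.
Enumerate all 2^6 = 64 subsets, checking for acyclicity.
Total independent sets = 38.

38


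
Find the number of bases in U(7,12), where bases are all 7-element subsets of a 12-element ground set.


Bases of U(7,12) are all 7-element subsets of the 12-element ground set.
Number of bases = C(12,7).
C(12,7) = 792.

792


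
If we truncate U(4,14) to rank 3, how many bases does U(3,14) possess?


Truncating U(4,14) to rank 3 gives U(3,14).
Bases of U(3,14) are all 3-element subsets of 14 elements.
Number of bases = C(14,3) = 14! / (3! * 11!) = 364.

364


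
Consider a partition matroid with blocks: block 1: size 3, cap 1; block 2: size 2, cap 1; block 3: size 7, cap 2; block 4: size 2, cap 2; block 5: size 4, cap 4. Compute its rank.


Rank of a partition matroid = sum of min(|Si|, ci) for each block.
= min(3,1) + min(2,1) + min(7,2) + min(2,2) + min(4,4)
= 1 + 1 + 2 + 2 + 4
= 10.

10


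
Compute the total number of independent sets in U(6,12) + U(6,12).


For a direct sum, |I(M1+M2)| = |I(M1)| * |I(M2)|.
|I(U(6,12))| = sum C(12,k) for k=0..6 = 2510.
|I(U(6,12))| = sum C(12,k) for k=0..6 = 2510.
Total = 2510 * 2510 = 6300100.

6300100


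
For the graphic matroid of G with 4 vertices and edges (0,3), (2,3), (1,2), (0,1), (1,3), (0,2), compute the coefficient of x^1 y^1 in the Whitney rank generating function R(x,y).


R(x,y) = sum over A in 2^E of x^(r(E)-r(A)) * y^(|A|-r(A)).
G has 4 vertices, 6 edges. r(E) = 3.
Enumerate all 2^6 = 64 subsets.
Count subsets with r(E)-r(A)=1 and |A|-r(A)=1: 4.

4


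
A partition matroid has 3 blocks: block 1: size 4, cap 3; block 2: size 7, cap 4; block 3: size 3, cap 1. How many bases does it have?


A basis picks exactly ci elements from block i.
Number of bases = product of C(|Si|, ci).
= C(4,3) * C(7,4) * C(3,1)
= 4 * 35 * 3
= 420.

420


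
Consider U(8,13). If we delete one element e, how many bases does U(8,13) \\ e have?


Deleting e from U(8,13) gives U(8,12) since n > r.
Bases of U(8,12) = C(12,8) = 495.

495


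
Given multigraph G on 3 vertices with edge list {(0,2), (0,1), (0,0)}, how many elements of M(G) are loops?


In a graphic matroid, a loop is a self-loop edge (u,u) with rank 0.
Examining all 3 edges for self-loops...
Self-loops found: (0,0)
Number of loops = 1.

1


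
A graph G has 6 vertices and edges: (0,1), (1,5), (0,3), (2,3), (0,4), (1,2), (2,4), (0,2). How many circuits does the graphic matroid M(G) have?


A circuit in a graphic matroid = edge set of a simple cycle.
G has 6 vertices and 8 edges.
Enumerating all minimal edge subsets forming cycles...
Total circuits found: 6.

6


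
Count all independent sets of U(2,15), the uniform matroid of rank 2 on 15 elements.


Independent sets of U(2,15) are all subsets of size <= 2.
Count = C(15,0) + C(15,1) + C(15,2)
     = 1 + 15 + 105
     = 121.

121


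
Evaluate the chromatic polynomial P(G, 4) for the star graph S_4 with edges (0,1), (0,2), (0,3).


P(tree, k) = k * (k-1)^(3) for any tree on 4 vertices.
P(4) = 4 * 3^3 = 4 * 27 = 108.

108


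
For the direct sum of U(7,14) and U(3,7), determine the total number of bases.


Bases of a direct sum M1 + M2: |B| = |B(M1)| * |B(M2)|.
|B(U(7,14))| = C(14,7) = 3432.
|B(U(3,7))| = C(7,3) = 35.
Total bases = 3432 * 35 = 120120.

120120


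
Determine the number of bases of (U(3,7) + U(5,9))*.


(M1+M2)* = M1* + M2*.
M1* = U(4,7), bases: C(7,4) = 35.
M2* = U(4,9), bases: C(9,4) = 126.
|B(M*)| = 35 * 126 = 4410.

4410
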